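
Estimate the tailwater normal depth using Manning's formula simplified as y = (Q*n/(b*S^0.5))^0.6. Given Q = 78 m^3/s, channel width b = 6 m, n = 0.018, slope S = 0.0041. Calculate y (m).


y = (78 * 0.018 / (6 * 0.0041^0.5))^0.6 = 2.1762 m


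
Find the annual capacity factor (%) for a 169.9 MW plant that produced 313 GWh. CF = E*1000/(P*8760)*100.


CF = 313 * 1000 / (169.9 * 8760) * 100 = 21.0304 %


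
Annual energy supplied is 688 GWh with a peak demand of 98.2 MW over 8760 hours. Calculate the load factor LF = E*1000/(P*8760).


LF = 688 * 1000 / (98.2 * 8760) = 0.7998


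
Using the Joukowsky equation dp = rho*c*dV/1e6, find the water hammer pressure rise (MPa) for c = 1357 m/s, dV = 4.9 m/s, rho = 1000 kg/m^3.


dp = 1000 * 1357 * 4.9 / 1e6 = 6.6493 MPa


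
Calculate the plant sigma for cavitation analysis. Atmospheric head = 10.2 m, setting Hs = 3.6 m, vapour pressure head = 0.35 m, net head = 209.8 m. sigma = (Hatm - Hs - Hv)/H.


sigma = (10.2 - 3.6 - 0.35) / 209.8 = 0.0298


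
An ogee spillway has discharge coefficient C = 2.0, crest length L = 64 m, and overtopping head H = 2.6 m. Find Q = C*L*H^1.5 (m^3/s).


Q = 2.0 * 64 * 2.6^1.5 = 536.6239 m^3/s


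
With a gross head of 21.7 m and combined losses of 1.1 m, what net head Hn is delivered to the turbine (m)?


Hn = 21.7 - 1.1 = 20.6000 m


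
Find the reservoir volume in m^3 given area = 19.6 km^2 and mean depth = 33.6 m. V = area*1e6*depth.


V = 19.6 * 1e6 * 33.6 = 6.5856e+08 m^3


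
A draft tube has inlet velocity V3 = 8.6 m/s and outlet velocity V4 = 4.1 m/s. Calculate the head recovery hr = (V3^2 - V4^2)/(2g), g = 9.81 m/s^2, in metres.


hr = (8.6^2 - 4.1^2) / (2*9.81) = 2.9128 m


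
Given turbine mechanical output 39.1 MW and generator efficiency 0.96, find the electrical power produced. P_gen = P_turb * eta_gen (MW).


P_gen = 39.1 * 0.96 = 37.5360 MW


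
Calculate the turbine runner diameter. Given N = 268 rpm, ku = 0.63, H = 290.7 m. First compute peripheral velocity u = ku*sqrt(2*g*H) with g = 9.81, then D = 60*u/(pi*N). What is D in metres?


u = 0.63 * sqrt(2*9.81*290.7) = 47.5787 m/s
D = 60 * 47.5787 / (pi * 268) = 3.3906 m


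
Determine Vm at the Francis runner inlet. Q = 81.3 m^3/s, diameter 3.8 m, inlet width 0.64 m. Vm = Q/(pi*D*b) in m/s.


Vm = 81.3 / (pi * 3.8 * 0.64) = 10.6409 m/s


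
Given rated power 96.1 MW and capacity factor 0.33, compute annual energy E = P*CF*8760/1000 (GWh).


E = 96.1 * 0.33 * 8760 / 1000 = 277.8059 GWh


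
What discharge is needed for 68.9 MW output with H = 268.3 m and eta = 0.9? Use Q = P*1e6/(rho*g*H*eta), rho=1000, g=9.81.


Q = 68.9 * 1e6 / (1000 * 9.81 * 268.3 * 0.9) = 29.0862 m^3/s


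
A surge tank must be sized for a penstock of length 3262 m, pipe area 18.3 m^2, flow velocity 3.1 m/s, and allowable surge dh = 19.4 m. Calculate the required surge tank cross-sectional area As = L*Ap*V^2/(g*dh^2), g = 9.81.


As = 3262 * 18.3 * 3.1^2 / (9.81 * 19.4^2) = 155.3767 m^2


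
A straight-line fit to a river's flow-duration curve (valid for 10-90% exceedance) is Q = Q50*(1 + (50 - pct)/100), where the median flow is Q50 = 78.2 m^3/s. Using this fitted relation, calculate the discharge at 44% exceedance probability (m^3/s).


Q = 78.2 * (1 + (50 - 44)/100) = 82.8920 m^3/s


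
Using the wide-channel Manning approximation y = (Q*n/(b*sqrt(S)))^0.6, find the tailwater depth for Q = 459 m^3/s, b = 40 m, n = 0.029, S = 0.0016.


y = (459 * 0.029 / (40 * 0.0016^0.5))^0.6 = 3.5650 m


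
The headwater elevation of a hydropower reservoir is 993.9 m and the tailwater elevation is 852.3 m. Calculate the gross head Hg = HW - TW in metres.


Hg = 993.9 - 852.3 = 141.6000 m


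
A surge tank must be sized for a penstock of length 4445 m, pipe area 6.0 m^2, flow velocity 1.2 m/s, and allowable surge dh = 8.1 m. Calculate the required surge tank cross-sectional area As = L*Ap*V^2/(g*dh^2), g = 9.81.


As = 4445 * 6.0 * 1.2^2 / (9.81 * 8.1^2) = 59.6687 m^2


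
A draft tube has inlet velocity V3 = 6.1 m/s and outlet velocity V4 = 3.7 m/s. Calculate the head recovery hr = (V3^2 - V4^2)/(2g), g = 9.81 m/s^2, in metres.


hr = (6.1^2 - 3.7^2) / (2*9.81) = 1.1988 m


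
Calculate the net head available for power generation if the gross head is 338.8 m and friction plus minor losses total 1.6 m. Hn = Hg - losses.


Hn = 338.8 - 1.6 = 337.2000 m


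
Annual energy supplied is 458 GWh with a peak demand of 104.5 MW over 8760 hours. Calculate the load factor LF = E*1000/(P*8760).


LF = 458 * 1000 / (104.5 * 8760) = 0.5003


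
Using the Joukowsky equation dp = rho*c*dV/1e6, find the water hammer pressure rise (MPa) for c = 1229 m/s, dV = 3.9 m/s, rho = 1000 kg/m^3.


dp = 1000 * 1229 * 3.9 / 1e6 = 4.7931 MPa


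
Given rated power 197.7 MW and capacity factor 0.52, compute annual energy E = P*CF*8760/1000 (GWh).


E = 197.7 * 0.52 * 8760 / 1000 = 900.5630 GWh


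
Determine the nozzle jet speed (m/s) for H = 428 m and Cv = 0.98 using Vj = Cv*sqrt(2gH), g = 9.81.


Vj = 0.98 * sqrt(2*9.81*428) = 89.8044 m/s


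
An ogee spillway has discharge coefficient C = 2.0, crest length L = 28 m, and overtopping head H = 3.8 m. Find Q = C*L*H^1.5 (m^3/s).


Q = 2.0 * 28 * 3.8^1.5 = 414.8236 m^3/s


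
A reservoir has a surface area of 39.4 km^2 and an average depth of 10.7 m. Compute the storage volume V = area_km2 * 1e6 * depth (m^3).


V = 39.4 * 1e6 * 10.7 = 4.2158e+08 m^3


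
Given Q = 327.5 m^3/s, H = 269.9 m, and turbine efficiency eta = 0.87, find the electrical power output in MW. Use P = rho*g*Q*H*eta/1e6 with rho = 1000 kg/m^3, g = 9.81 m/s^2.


P = 1000 * 9.81 * 327.5 * 269.9 * 0.87 / 1e6 = 754.4013 MW


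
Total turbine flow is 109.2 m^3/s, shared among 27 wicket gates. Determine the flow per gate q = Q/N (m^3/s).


q = 109.2 / 27 = 4.0444 m^3/s


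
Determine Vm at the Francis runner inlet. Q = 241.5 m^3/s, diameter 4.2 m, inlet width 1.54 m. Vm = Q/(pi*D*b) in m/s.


Vm = 241.5 / (pi * 4.2 * 1.54) = 11.8849 m/s


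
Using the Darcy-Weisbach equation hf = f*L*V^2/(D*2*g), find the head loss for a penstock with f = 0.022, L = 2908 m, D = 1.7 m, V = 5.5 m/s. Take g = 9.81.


hf = 0.022 * 2908 * 5.5^2 / (1.7 * 2 * 9.81) = 58.0222 m


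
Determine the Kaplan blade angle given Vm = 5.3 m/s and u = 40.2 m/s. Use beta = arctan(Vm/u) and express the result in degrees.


beta = arctan(5.3 / 40.2) = 7.5106 degrees


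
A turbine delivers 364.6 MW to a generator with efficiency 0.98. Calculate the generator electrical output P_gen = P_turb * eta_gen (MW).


P_gen = 364.6 * 0.98 = 357.3080 MW


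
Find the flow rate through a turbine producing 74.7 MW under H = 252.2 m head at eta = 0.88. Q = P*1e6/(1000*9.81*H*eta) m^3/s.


Q = 74.7 * 1e6 / (1000 * 9.81 * 252.2 * 0.88) = 34.3102 m^3/s


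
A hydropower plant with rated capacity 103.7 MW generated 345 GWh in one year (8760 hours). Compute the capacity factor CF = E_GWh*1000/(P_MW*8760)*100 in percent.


CF = 345 * 1000 / (103.7 * 8760) * 100 = 37.9784 %


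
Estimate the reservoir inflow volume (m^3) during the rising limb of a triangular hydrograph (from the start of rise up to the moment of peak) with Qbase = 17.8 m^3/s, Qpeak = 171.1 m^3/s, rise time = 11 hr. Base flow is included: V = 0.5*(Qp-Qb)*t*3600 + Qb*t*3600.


V = 0.5*(171.1 - 17.8)*11*3600 + 17.8*11*3600 = 3.7402e+06 m^3


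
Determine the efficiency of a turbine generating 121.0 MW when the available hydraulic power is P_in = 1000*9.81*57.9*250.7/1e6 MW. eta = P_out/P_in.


P_in = 1000 * 9.81 * 57.9 * 250.7 / 1e6 = 142.3973 MW
eta = 121.0 / 142.3973 = 0.8497


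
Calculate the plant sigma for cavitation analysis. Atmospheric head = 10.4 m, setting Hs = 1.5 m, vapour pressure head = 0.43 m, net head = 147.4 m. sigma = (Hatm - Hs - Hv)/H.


sigma = (10.4 - 1.5 - 0.43) / 147.4 = 0.0575


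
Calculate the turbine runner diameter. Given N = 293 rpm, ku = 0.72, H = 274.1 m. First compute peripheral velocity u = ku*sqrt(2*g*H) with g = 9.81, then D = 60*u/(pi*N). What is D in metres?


u = 0.72 * sqrt(2*9.81*274.1) = 52.8003 m/s
D = 60 * 52.8003 / (pi * 293) = 3.4417 m


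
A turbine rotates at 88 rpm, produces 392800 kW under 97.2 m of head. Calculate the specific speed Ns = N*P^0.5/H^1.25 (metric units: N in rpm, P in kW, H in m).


Ns = 88 * 392800^0.5 / 97.2^1.25 = 180.7114


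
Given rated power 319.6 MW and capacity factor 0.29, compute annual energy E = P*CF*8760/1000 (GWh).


E = 319.6 * 0.29 * 8760 / 1000 = 811.9118 GWh


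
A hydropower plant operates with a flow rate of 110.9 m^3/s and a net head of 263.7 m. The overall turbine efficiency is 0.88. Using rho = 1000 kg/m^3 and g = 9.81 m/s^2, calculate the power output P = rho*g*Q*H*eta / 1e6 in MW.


P = 1000 * 9.81 * 110.9 * 263.7 * 0.88 / 1e6 = 252.4605 MW


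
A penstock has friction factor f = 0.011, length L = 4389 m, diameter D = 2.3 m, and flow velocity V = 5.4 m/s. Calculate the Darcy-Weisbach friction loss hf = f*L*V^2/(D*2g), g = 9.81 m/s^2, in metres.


hf = 0.011 * 4389 * 5.4^2 / (2.3 * 2 * 9.81) = 31.1974 m


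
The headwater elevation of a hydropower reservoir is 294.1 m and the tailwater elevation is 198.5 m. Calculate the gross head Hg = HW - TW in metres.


Hg = 294.1 - 198.5 = 95.6000 m


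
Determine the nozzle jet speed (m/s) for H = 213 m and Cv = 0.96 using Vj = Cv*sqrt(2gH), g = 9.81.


Vj = 0.96 * sqrt(2*9.81*213) = 62.0598 m/s


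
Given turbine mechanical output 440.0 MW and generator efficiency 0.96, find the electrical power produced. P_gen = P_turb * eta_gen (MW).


P_gen = 440.0 * 0.96 = 422.4000 MW


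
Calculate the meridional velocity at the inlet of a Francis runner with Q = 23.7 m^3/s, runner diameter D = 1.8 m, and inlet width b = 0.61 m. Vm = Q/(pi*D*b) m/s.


Vm = 23.7 / (pi * 1.8 * 0.61) = 6.8706 m/s


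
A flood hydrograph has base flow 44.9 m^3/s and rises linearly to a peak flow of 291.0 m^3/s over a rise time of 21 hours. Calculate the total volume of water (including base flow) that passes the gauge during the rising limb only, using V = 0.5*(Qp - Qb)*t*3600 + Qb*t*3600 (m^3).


V = 0.5*(291.0 - 44.9)*21*3600 + 44.9*21*3600 = 1.2697e+07 m^3


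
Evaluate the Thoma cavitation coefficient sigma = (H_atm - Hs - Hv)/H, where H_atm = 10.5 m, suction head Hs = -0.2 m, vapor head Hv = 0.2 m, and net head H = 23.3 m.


sigma = (10.5 - (-0.2) - 0.2) / 23.3 = 0.4506


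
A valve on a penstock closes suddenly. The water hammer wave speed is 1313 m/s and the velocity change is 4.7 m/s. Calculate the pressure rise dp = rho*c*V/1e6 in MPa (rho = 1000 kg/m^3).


dp = 1000 * 1313 * 4.7 / 1e6 = 6.1711 MPa


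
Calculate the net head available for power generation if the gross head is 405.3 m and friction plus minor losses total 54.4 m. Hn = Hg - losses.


Hn = 405.3 - 54.4 = 350.9000 m


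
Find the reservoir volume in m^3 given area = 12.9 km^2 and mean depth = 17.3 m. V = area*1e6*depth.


V = 12.9 * 1e6 * 17.3 = 2.2317e+08 m^3


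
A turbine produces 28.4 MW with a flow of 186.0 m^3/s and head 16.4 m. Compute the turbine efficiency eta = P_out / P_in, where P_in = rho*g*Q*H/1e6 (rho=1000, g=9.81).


P_in = 1000 * 9.81 * 186.0 * 16.4 / 1e6 = 29.9244 MW
eta = 28.4 / 29.9244 = 0.9491


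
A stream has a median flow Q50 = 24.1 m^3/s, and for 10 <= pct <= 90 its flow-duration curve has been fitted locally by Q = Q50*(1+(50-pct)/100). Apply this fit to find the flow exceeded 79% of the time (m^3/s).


Q = 24.1 * (1 + (50 - 79)/100) = 17.1110 m^3/s


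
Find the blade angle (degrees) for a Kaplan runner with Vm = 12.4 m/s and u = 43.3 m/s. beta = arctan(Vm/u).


beta = arctan(12.4 / 43.3) = 15.9803 degrees


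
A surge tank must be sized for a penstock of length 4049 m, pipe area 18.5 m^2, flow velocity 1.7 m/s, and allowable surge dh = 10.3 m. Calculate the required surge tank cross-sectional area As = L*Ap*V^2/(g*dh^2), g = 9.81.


As = 4049 * 18.5 * 1.7^2 / (9.81 * 10.3^2) = 208.0051 m^2


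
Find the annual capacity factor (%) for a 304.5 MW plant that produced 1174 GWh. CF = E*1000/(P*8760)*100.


CF = 1174 * 1000 / (304.5 * 8760) * 100 = 44.0126 %


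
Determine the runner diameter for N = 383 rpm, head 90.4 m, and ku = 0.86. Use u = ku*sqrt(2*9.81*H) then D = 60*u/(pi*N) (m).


u = 0.86 * sqrt(2*9.81*90.4) = 36.2186 m/s
D = 60 * 36.2186 / (pi * 383) = 1.8061 m


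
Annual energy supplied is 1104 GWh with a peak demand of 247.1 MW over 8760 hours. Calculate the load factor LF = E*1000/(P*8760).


LF = 1104 * 1000 / (247.1 * 8760) = 0.5100


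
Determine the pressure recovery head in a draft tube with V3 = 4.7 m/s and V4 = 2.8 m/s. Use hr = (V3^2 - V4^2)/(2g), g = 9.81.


hr = (4.7^2 - 2.8^2) / (2*9.81) = 0.7263 m


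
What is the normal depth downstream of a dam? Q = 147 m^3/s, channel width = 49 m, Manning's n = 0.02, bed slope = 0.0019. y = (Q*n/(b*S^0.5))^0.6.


y = (147 * 0.02 / (49 * 0.0019^0.5))^0.6 = 1.2113 m


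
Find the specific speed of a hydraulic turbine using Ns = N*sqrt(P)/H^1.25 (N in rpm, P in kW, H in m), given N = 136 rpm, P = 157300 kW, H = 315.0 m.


Ns = 136 * 157300^0.5 / 315.0^1.25 = 40.6457


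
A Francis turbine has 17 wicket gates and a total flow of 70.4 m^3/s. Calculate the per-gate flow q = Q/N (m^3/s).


q = 70.4 / 17 = 4.1412 m^3/s


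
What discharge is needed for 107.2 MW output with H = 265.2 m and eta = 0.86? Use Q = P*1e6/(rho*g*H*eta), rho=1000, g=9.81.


Q = 107.2 * 1e6 / (1000 * 9.81 * 265.2 * 0.86) = 47.9130 m^3/s


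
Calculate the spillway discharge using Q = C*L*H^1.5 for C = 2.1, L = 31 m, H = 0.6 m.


Q = 2.1 * 31 * 0.6^1.5 = 30.2557 m^3/s


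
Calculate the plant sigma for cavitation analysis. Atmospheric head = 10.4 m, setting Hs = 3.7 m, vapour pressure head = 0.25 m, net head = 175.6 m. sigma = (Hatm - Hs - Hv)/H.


sigma = (10.4 - 3.7 - 0.25) / 175.6 = 0.0367


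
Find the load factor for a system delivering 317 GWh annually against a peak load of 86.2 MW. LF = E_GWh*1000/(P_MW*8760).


LF = 317 * 1000 / (86.2 * 8760) = 0.4198


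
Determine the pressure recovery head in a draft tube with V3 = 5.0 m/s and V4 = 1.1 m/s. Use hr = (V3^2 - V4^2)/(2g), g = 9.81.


hr = (5.0^2 - 1.1^2) / (2*9.81) = 1.2125 m


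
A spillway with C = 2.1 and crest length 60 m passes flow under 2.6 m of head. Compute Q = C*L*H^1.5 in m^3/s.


Q = 2.1 * 60 * 2.6^1.5 = 528.2391 m^3/s


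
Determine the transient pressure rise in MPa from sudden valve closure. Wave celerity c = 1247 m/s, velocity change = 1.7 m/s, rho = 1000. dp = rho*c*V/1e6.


dp = 1000 * 1247 * 1.7 / 1e6 = 2.1199 MPa


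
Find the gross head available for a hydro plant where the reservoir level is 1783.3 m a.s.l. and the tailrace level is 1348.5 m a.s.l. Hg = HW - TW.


Hg = 1783.3 - 1348.5 = 434.8000 m


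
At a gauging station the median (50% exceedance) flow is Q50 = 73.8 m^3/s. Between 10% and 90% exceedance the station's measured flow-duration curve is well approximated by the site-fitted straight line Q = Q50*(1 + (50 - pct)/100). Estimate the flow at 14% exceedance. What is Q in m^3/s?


Q = 73.8 * (1 + (50 - 14)/100) = 100.3680 m^3/s


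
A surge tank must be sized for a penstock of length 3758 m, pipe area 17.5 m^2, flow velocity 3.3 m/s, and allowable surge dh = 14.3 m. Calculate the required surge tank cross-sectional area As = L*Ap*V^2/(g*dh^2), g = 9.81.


As = 3758 * 17.5 * 3.3^2 / (9.81 * 14.3^2) = 357.0110 m^2


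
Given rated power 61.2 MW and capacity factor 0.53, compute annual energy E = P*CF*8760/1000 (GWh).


E = 61.2 * 0.53 * 8760 / 1000 = 284.1394 GWh


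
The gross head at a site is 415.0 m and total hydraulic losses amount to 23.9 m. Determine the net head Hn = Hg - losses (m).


Hn = 415.0 - 23.9 = 391.1000 m


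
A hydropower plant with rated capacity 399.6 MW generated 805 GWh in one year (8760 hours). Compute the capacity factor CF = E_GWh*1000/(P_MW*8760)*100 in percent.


CF = 805 * 1000 / (399.6 * 8760) * 100 = 22.9967 %


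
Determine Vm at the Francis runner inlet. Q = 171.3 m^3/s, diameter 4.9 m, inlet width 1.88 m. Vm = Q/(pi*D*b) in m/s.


Vm = 171.3 / (pi * 4.9 * 1.88) = 5.9191 m/s


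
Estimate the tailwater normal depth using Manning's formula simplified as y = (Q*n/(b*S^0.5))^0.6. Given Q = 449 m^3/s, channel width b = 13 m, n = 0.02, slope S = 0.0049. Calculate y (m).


y = (449 * 0.02 / (13 * 0.0049^0.5))^0.6 = 3.9495 m


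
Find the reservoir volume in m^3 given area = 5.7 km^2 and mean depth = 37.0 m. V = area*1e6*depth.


V = 5.7 * 1e6 * 37.0 = 2.1090e+08 m^3


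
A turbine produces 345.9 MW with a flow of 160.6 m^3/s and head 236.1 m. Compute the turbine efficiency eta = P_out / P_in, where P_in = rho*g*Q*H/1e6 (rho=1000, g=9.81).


P_in = 1000 * 9.81 * 160.6 * 236.1 / 1e6 = 371.9722 MW
eta = 345.9 / 371.9722 = 0.9299


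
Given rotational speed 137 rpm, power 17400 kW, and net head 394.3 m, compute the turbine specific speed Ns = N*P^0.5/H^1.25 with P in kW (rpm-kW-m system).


Ns = 137 * 17400^0.5 / 394.3^1.25 = 10.2852


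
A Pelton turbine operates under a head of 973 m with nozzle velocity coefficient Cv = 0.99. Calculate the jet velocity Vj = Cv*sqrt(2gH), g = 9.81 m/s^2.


Vj = 0.99 * sqrt(2*9.81*973) = 136.7858 m/s


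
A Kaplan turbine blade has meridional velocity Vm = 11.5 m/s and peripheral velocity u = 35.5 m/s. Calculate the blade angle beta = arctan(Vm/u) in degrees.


beta = arctan(11.5 / 35.5) = 17.9494 degrees


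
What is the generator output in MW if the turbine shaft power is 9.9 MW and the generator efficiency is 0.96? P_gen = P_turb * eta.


P_gen = 9.9 * 0.96 = 9.5040 MW


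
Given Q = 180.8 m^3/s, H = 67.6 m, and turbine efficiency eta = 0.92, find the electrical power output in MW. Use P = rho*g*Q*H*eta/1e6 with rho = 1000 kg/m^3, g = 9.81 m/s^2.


P = 1000 * 9.81 * 180.8 * 67.6 * 0.92 / 1e6 = 110.3067 MW


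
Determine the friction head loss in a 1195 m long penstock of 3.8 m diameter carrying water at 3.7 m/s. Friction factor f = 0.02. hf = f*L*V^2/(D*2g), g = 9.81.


hf = 0.02 * 1195 * 3.7^2 / (3.8 * 2 * 9.81) = 4.3885 m


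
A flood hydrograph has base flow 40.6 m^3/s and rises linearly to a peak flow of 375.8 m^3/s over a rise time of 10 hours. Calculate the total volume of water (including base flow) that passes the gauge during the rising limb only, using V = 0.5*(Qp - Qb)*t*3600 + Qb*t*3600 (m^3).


V = 0.5*(375.8 - 40.6)*10*3600 + 40.6*10*3600 = 7.4952e+06 m^3


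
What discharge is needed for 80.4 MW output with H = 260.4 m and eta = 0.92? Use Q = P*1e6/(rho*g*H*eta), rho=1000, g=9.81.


Q = 80.4 * 1e6 / (1000 * 9.81 * 260.4 * 0.92) = 34.2104 m^3/s


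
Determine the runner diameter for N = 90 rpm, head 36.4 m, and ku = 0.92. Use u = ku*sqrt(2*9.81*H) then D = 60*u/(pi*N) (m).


u = 0.92 * sqrt(2*9.81*36.4) = 24.5860 m/s
D = 60 * 24.5860 / (pi * 90) = 5.2173 m


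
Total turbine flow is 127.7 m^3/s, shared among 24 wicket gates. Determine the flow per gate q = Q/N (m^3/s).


q = 127.7 / 24 = 5.3208 m^3/s


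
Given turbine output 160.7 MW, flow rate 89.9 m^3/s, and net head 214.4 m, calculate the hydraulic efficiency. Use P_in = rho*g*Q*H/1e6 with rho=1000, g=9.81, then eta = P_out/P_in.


P_in = 1000 * 9.81 * 89.9 * 214.4 / 1e6 = 189.0834 MW
eta = 160.7 / 189.0834 = 0.8499


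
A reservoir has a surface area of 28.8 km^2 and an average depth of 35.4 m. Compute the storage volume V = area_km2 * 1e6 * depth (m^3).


V = 28.8 * 1e6 * 35.4 = 1.0195e+09 m^3


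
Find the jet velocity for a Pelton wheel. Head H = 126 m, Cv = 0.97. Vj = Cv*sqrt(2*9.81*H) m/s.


Vj = 0.97 * sqrt(2*9.81*126) = 48.2288 m/s


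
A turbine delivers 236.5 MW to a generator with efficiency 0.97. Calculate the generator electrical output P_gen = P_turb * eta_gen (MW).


P_gen = 236.5 * 0.97 = 229.4050 MW


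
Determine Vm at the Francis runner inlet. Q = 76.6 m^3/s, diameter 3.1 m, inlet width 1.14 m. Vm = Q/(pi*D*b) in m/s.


Vm = 76.6 / (pi * 3.1 * 1.14) = 6.8994 m/s


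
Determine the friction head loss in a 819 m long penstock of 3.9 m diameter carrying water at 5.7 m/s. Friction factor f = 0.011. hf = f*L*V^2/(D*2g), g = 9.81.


hf = 0.011 * 819 * 5.7^2 / (3.9 * 2 * 9.81) = 3.8253 m


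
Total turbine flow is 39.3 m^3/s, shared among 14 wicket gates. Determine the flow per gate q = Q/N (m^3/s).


q = 39.3 / 14 = 2.8071 m^3/s


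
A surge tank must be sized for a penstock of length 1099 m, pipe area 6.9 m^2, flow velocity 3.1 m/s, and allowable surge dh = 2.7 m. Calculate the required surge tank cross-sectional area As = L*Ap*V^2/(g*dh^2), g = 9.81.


As = 1099 * 6.9 * 3.1^2 / (9.81 * 2.7^2) = 1018.9987 m^2


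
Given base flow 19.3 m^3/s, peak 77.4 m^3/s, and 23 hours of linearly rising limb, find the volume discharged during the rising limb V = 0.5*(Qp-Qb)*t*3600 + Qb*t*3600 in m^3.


V = 0.5*(77.4 - 19.3)*23*3600 + 19.3*23*3600 = 4.0034e+06 m^3


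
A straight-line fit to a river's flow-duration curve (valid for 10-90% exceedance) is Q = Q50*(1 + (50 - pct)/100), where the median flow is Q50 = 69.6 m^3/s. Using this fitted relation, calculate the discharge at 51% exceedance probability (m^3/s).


Q = 69.6 * (1 + (50 - 51)/100) = 68.9040 m^3/s


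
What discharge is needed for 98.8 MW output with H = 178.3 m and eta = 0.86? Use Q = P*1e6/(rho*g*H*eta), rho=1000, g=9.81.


Q = 98.8 * 1e6 / (1000 * 9.81 * 178.3 * 0.86) = 65.6808 m^3/s


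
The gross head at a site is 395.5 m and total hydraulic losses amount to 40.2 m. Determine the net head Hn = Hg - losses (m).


Hn = 395.5 - 40.2 = 355.3000 m


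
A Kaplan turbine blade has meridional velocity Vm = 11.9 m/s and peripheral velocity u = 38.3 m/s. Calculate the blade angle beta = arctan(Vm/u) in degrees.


beta = arctan(11.9 / 38.3) = 17.2603 degrees


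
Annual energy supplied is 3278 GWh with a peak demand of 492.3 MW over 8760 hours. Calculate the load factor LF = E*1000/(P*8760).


LF = 3278 * 1000 / (492.3 * 8760) = 0.7601


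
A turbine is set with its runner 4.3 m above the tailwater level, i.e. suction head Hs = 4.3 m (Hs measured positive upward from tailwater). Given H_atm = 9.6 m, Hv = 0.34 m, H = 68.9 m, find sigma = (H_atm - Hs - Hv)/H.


sigma = (9.6 - 4.3 - 0.34) / 68.9 = 0.0720


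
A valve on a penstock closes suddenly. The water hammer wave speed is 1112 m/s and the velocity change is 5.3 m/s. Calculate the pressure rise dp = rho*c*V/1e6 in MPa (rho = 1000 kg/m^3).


dp = 1000 * 1112 * 5.3 / 1e6 = 5.8936 MPa


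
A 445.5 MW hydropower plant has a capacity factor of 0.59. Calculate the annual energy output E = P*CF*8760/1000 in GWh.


E = 445.5 * 0.59 * 8760 / 1000 = 2302.5222 GWh


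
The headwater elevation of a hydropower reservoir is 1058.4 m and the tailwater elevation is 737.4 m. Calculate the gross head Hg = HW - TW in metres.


Hg = 1058.4 - 737.4 = 321.0000 m


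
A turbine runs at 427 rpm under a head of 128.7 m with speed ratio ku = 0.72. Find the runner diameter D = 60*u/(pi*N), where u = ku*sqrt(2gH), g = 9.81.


u = 0.72 * sqrt(2*9.81*128.7) = 36.1802 m/s
D = 60 * 36.1802 / (pi * 427) = 1.6182 m


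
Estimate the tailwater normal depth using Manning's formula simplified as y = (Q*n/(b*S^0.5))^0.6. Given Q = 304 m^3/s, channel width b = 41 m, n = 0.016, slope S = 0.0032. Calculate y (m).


y = (304 * 0.016 / (41 * 0.0032^0.5))^0.6 = 1.5595 m


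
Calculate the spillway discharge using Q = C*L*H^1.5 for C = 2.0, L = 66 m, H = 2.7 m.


Q = 2.0 * 66 * 2.7^1.5 = 585.6250 m^3/s


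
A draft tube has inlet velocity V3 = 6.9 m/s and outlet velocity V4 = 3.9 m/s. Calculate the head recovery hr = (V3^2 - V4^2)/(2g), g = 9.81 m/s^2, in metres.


hr = (6.9^2 - 3.9^2) / (2*9.81) = 1.6514 m


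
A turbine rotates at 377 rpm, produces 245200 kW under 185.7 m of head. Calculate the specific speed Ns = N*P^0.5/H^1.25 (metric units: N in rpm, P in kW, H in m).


Ns = 377 * 245200^0.5 / 185.7^1.25 = 272.3245


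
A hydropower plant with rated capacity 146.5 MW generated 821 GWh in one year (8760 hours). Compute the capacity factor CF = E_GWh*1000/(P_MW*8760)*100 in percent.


CF = 821 * 1000 / (146.5 * 8760) * 100 = 63.9737 %


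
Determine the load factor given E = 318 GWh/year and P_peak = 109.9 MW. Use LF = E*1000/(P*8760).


LF = 318 * 1000 / (109.9 * 8760) = 0.3303


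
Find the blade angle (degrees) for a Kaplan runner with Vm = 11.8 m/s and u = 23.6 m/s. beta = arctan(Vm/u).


beta = arctan(11.8 / 23.6) = 26.5651 degrees


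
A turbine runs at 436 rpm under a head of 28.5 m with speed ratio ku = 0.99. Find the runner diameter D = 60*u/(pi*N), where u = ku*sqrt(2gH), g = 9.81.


u = 0.99 * sqrt(2*9.81*28.5) = 23.4103 m/s
D = 60 * 23.4103 / (pi * 436) = 1.0255 m


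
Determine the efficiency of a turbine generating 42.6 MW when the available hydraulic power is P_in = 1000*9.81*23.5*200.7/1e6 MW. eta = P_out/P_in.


P_in = 1000 * 9.81 * 23.5 * 200.7 / 1e6 = 46.2684 MW
eta = 42.6 / 46.2684 = 0.9207


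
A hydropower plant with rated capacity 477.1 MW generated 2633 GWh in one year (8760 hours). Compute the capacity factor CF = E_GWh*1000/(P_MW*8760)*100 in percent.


CF = 2633 * 1000 / (477.1 * 8760) * 100 = 62.9995 %


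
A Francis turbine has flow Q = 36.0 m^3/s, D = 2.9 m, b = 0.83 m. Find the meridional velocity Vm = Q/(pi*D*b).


Vm = 36.0 / (pi * 2.9 * 0.83) = 4.7608 m/s


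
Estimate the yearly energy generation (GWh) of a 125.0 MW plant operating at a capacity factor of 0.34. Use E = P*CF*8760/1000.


E = 125.0 * 0.34 * 8760 / 1000 = 372.3000 GWh


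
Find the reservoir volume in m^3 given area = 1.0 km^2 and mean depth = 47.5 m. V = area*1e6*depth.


V = 1.0 * 1e6 * 47.5 = 4.7500e+07 m^3


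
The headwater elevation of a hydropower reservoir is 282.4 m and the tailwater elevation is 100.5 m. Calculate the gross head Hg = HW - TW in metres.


Hg = 282.4 - 100.5 = 181.9000 m


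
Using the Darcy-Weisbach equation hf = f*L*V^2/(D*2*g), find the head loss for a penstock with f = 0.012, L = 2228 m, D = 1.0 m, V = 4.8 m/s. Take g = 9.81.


hf = 0.012 * 2228 * 4.8^2 / (1.0 * 2 * 9.81) = 31.3964 m


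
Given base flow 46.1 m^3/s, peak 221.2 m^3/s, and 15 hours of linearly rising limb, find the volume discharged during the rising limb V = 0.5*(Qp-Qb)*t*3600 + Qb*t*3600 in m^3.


V = 0.5*(221.2 - 46.1)*15*3600 + 46.1*15*3600 = 7.2171e+06 m^3


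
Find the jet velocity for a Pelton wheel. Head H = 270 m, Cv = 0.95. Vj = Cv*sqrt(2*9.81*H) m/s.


Vj = 0.95 * sqrt(2*9.81*270) = 69.1441 m/s


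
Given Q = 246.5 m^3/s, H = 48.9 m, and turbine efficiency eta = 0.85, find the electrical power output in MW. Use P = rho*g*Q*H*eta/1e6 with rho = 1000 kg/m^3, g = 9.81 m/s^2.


P = 1000 * 9.81 * 246.5 * 48.9 * 0.85 / 1e6 = 100.5110 MW


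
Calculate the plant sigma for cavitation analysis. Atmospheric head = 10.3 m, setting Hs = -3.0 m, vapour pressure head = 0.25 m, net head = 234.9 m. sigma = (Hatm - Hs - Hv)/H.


sigma = (10.3 - (-3.0) - 0.25) / 234.9 = 0.0556


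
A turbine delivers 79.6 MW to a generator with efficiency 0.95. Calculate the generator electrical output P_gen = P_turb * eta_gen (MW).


P_gen = 79.6 * 0.95 = 75.6200 MW


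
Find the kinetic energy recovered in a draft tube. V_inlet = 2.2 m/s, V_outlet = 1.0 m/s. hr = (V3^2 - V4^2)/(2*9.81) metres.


hr = (2.2^2 - 1.0^2) / (2*9.81) = 0.1957 m


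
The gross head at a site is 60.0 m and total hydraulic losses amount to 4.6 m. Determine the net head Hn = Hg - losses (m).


Hn = 60.0 - 4.6 = 55.4000 m


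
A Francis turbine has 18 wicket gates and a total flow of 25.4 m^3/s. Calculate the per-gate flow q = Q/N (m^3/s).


q = 25.4 / 18 = 1.4111 m^3/s


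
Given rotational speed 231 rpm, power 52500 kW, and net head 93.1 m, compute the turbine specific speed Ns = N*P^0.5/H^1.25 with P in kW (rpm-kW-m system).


Ns = 231 * 52500^0.5 / 93.1^1.25 = 183.0225


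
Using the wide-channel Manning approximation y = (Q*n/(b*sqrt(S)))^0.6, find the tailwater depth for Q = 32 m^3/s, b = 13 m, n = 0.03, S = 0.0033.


y = (32 * 0.03 / (13 * 0.0033^0.5))^0.6 = 1.1626 m


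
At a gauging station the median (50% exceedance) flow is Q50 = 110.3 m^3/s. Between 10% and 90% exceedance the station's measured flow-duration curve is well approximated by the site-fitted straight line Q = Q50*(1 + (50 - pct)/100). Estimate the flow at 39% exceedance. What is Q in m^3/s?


Q = 110.3 * (1 + (50 - 39)/100) = 122.4330 m^3/s


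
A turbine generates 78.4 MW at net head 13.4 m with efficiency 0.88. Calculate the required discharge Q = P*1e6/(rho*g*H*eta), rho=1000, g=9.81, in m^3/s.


Q = 78.4 * 1e6 / (1000 * 9.81 * 13.4 * 0.88) = 677.7345 m^3/s


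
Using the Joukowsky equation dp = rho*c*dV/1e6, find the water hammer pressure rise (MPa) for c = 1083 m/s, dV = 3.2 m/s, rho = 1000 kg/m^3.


dp = 1000 * 1083 * 3.2 / 1e6 = 3.4656 MPa


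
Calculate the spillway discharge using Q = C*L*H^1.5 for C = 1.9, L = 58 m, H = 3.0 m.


Q = 1.9 * 58 * 3.0^1.5 = 572.6160 m^3/s


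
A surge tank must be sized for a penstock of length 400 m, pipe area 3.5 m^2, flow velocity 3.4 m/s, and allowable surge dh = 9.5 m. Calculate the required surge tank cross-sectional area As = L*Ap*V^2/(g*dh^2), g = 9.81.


As = 400 * 3.5 * 3.4^2 / (9.81 * 9.5^2) = 18.2797 m^2


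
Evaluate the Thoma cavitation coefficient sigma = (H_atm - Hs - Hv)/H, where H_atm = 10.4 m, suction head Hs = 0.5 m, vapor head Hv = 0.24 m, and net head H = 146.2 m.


sigma = (10.4 - 0.5 - 0.24) / 146.2 = 0.0661


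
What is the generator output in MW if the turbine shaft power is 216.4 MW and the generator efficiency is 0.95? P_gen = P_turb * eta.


P_gen = 216.4 * 0.95 = 205.5800 MW


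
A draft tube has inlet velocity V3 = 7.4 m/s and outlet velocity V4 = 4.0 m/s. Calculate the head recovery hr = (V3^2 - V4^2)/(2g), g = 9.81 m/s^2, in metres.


hr = (7.4^2 - 4.0^2) / (2*9.81) = 1.9755 m


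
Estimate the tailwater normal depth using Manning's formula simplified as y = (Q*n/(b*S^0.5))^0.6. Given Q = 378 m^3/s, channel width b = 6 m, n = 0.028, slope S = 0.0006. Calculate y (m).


y = (378 * 0.028 / (6 * 0.0006^0.5))^0.6 = 13.0153 m


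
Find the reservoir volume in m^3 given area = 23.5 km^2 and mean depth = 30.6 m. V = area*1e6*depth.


V = 23.5 * 1e6 * 30.6 = 7.1910e+08 m^3


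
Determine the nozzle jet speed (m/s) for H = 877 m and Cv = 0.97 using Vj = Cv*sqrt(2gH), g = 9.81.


Vj = 0.97 * sqrt(2*9.81*877) = 127.2392 m/s


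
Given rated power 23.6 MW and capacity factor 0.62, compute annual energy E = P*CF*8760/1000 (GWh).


E = 23.6 * 0.62 * 8760 / 1000 = 128.1763 GWh


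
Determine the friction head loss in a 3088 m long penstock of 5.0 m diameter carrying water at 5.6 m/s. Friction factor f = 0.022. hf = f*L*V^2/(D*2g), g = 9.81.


hf = 0.022 * 3088 * 5.6^2 / (5.0 * 2 * 9.81) = 21.7174 m


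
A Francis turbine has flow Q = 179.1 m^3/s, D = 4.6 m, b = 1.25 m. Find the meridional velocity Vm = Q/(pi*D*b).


Vm = 179.1 / (pi * 4.6 * 1.25) = 9.9147 m/s


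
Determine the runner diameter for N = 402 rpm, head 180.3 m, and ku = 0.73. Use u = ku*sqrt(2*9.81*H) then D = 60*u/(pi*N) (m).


u = 0.73 * sqrt(2*9.81*180.3) = 43.4180 m/s
D = 60 * 43.4180 / (pi * 402) = 2.0627 m


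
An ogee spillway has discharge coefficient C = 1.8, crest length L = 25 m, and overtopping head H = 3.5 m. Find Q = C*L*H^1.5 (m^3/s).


Q = 1.8 * 25 * 3.5^1.5 = 294.6555 m^3/s


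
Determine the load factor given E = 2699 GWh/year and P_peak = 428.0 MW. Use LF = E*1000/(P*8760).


LF = 2699 * 1000 / (428.0 * 8760) = 0.7199


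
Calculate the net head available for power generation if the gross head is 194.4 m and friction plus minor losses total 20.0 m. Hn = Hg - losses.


Hn = 194.4 - 20.0 = 174.4000 m


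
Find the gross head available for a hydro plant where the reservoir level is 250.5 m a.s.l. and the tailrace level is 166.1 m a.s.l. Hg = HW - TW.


Hg = 250.5 - 166.1 = 84.4000 m


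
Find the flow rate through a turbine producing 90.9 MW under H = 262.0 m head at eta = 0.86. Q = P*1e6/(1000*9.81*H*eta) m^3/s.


Q = 90.9 * 1e6 / (1000 * 9.81 * 262.0 * 0.86) = 41.1240 m^3/s


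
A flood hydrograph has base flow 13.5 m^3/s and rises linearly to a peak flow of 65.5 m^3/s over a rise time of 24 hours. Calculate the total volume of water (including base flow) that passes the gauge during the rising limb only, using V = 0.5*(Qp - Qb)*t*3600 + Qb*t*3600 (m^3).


V = 0.5*(65.5 - 13.5)*24*3600 + 13.5*24*3600 = 3.4128e+06 m^3


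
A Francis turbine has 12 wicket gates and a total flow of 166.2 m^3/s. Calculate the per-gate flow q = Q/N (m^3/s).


q = 166.2 / 12 = 13.8500 m^3/s


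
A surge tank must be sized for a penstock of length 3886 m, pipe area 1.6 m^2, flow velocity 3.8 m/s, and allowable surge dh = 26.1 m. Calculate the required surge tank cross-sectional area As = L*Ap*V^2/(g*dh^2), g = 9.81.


As = 3886 * 1.6 * 3.8^2 / (9.81 * 26.1^2) = 13.4351 m^2


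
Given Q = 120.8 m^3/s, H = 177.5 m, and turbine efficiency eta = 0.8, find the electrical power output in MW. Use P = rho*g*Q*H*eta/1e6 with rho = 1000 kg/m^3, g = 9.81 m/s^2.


P = 1000 * 9.81 * 120.8 * 177.5 * 0.8 / 1e6 = 168.2768 MW


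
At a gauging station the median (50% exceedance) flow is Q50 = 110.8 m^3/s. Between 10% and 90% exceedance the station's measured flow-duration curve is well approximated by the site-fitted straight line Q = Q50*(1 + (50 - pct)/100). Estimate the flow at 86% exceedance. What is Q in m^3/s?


Q = 110.8 * (1 + (50 - 86)/100) = 70.9120 m^3/s


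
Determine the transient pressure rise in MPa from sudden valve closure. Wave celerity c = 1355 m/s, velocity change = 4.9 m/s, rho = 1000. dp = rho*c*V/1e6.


dp = 1000 * 1355 * 4.9 / 1e6 = 6.6395 MPa


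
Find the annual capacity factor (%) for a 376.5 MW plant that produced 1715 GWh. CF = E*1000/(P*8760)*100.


CF = 1715 * 1000 / (376.5 * 8760) * 100 = 51.9990 %


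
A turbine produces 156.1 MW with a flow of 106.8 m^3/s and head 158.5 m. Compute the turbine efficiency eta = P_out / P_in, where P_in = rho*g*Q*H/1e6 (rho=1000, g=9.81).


P_in = 1000 * 9.81 * 106.8 * 158.5 / 1e6 = 166.0617 MW
eta = 156.1 / 166.0617 = 0.9400


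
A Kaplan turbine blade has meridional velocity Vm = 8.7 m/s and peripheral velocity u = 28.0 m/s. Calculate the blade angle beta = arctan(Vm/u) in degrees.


beta = arctan(8.7 / 28.0) = 17.2608 degrees


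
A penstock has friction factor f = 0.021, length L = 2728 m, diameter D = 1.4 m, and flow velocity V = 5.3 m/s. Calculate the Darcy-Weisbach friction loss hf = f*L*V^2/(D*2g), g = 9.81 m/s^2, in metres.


hf = 0.021 * 2728 * 5.3^2 / (1.4 * 2 * 9.81) = 58.5853 m


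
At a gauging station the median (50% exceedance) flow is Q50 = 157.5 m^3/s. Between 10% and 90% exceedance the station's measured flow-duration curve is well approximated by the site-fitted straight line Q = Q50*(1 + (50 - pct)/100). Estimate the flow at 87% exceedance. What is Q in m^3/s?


Q = 157.5 * (1 + (50 - 87)/100) = 99.2250 m^3/s


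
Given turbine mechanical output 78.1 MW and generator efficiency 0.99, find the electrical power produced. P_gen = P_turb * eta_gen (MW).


P_gen = 78.1 * 0.99 = 77.3190 MW


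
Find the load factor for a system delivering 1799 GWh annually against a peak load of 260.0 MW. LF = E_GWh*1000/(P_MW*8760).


LF = 1799 * 1000 / (260.0 * 8760) = 0.7899


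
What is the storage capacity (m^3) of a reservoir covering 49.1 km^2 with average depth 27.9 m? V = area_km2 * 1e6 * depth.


V = 49.1 * 1e6 * 27.9 = 1.3699e+09 m^3


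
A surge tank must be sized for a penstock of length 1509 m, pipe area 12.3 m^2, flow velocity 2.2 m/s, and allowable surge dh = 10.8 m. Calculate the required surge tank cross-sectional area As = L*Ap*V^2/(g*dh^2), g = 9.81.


As = 1509 * 12.3 * 2.2^2 / (9.81 * 10.8^2) = 78.5097 m^2


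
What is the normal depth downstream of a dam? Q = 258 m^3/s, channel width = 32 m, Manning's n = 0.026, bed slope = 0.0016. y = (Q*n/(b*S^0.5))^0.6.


y = (258 * 0.026 / (32 * 0.0016^0.5))^0.6 = 2.7017 m


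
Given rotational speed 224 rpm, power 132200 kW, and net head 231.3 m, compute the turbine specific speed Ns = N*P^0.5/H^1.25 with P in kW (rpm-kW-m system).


Ns = 224 * 132200^0.5 / 231.3^1.25 = 90.2909


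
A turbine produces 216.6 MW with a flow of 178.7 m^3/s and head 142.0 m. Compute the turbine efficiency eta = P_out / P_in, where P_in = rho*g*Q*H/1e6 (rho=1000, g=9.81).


P_in = 1000 * 9.81 * 178.7 * 142.0 / 1e6 = 248.9327 MW
eta = 216.6 / 248.9327 = 0.8701


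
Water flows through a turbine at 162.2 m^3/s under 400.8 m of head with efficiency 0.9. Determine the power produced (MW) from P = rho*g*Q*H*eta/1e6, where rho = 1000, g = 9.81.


P = 1000 * 9.81 * 162.2 * 400.8 * 0.9 / 1e6 = 573.9712 MW


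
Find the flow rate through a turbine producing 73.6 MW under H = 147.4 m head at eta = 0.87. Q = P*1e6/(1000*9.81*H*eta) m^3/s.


Q = 73.6 * 1e6 / (1000 * 9.81 * 147.4 * 0.87) = 58.5049 m^3/s


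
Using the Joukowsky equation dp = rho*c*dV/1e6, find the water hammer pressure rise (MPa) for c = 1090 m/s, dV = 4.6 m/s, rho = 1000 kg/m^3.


dp = 1000 * 1090 * 4.6 / 1e6 = 5.0140 MPa


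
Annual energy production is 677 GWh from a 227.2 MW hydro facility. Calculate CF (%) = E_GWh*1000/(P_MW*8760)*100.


CF = 677 * 1000 / (227.2 * 8760) * 100 = 34.0155 %


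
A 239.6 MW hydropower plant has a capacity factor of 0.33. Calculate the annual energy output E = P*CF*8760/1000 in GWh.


E = 239.6 * 0.33 * 8760 / 1000 = 692.6357 GWh


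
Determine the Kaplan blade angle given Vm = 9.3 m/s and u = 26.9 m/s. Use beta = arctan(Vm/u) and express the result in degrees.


beta = arctan(9.3 / 26.9) = 19.0715 degrees


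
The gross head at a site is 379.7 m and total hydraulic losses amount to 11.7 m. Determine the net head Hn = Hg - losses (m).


Hn = 379.7 - 11.7 = 368.0000 m


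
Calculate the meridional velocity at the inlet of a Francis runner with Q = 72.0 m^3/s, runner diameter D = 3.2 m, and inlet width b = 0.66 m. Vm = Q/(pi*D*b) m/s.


Vm = 72.0 / (pi * 3.2 * 0.66) = 10.8515 m/s


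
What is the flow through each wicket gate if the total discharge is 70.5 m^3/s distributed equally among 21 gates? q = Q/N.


q = 70.5 / 21 = 3.3571 m^3/s


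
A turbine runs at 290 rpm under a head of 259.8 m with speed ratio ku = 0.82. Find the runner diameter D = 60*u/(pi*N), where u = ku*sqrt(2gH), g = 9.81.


u = 0.82 * sqrt(2*9.81*259.8) = 58.5441 m/s
D = 60 * 58.5441 / (pi * 290) = 3.8555 m


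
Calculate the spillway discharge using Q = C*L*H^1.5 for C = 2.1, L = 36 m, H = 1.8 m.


Q = 2.1 * 36 * 1.8^1.5 = 182.5705 m^3/s


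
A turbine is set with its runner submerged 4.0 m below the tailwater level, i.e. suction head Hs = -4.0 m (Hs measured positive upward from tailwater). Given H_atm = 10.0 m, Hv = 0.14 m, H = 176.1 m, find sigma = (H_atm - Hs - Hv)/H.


sigma = (10.0 - (-4.0) - 0.14) / 176.1 = 0.0787


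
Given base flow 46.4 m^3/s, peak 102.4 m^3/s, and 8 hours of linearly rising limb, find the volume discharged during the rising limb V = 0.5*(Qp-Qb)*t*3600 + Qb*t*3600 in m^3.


V = 0.5*(102.4 - 46.4)*8*3600 + 46.4*8*3600 = 2.1427e+06 m^3
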